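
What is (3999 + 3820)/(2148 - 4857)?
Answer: -1117/387 ≈ -2.8863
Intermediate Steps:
(3999 + 3820)/(2148 - 4857) = 7819/(-2709) = 7819*(-1/2709) = -1117/387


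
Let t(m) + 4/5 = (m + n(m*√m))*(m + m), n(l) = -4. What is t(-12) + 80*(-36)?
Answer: -12484/5 ≈ -2496.8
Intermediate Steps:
t(m) = -⅘ + 2*m*(-4 + m) (t(m) = -⅘ + (m - 4)*(m + m) = -⅘ + (-4 + m)*(2*m) = -⅘ + 2*m*(-4 + m))
t(-12) + 80*(-36) = (-⅘ - 8*(-12) + 2*(-12)²) + 80*(-36) = (-⅘ + 96 + 2*144) - 2880 = (-⅘ + 96 + 288) - 2880 = 1916/5 - 2880 = -12484/5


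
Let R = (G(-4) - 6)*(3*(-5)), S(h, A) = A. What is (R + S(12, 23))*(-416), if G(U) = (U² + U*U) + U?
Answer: 127712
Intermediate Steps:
G(U) = U + 2*U² (G(U) = (U² + U²) + U = 2*U² + U = U + 2*U²)
R = -330 (R = (-4*(1 + 2*(-4)) - 6)*(3*(-5)) = (-4*(1 - 8) - 6)*(-15) = (-4*(-7) - 6)*(-15) = (28 - 6)*(-15) = 22*(-15) = -330)
(R + S(12, 23))*(-416) = (-330 + 23)*(-416) = -307*(-416) = 127712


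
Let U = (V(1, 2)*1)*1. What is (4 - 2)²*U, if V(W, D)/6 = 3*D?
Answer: 144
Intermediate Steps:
V(W, D) = 18*D (V(W, D) = 6*(3*D) = 18*D)
U = 36 (U = ((18*2)*1)*1 = (36*1)*1 = 36*1 = 36)
(4 - 2)²*U = (4 - 2)²*36 = 2²*36 = 4*36 = 144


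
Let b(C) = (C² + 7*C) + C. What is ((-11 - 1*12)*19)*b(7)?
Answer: -45885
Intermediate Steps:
b(C) = C² + 8*C
((-11 - 1*12)*19)*b(7) = ((-11 - 1*12)*19)*(7*(8 + 7)) = ((-11 - 12)*19)*(7*15) = -23*19*105 = -437*105 = -45885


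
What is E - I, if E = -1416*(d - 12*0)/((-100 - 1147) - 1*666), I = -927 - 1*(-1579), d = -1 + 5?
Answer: -1241612/1913 ≈ -649.04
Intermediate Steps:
d = 4
I = 652 (I = -927 + 1579 = 652)
E = 5664/1913 (E = -1416*(4 - 12*0)/((-100 - 1147) - 1*666) = -1416*(4 + 0)/(-1247 - 666) = -1416/((-1913/4)) = -1416/((-1913*¼)) = -1416/(-1913/4) = -1416*(-4/1913) = 5664/1913 ≈ 2.9608)
E - I = 5664/1913 - 1*652 = 5664/1913 - 652 = -1241612/1913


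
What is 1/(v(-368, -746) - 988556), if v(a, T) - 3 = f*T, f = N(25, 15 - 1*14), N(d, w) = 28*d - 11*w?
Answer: -1/1502547 ≈ -6.6554e-7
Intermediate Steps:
N(d, w) = -11*w + 28*d
f = 689 (f = -11*(15 - 1*14) + 28*25 = -11*(15 - 14) + 700 = -11*1 + 700 = -11 + 700 = 689)
v(a, T) = 3 + 689*T
1/(v(-368, -746) - 988556) = 1/((3 + 689*(-746)) - 988556) = 1/((3 - 513994) - 988556) = 1/(-513991 - 988556) = 1/(-1502547) = -1/1502547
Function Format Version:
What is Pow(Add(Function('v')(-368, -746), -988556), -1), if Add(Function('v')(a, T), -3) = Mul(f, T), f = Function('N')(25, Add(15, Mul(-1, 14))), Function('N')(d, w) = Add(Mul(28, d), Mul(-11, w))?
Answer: Rational(-1, 1502547) ≈ -6.6554e-7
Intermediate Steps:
Function('N')(d, w) = Add(Mul(-11, w), Mul(28, d))
f = 689 (f = Add(Mul(-11, Add(15, Mul(-1, 14))), Mul(28, 25)) = Add(Mul(-11, Add(15, -14)), 700) = Add(Mul(-11, 1), 700) = Add(-11, 700) = 689)
Function('v')(a, T) = Add(3, Mul(689, T))
Pow(Add(Function('v')(-368, -746), -988556), -1) = Pow(Add(Add(3, Mul(689, -746)), -988556), -1) = Pow(Add(Add(3, -513994), -988556), -1) = Pow(Add(-513991, -988556), -1) = Pow(-1502547, -1) = Rational(-1, 1502547)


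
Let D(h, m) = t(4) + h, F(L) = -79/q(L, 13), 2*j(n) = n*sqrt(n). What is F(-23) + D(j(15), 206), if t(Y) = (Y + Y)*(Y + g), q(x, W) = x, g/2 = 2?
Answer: 1551/23 + 15*sqrt(15)/2 ≈ 96.482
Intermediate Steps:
g = 4 (g = 2*2 = 4)
t(Y) = 2*Y*(4 + Y) (t(Y) = (Y + Y)*(Y + 4) = (2*Y)*(4 + Y) = 2*Y*(4 + Y))
j(n) = n**(3/2)/2 (j(n) = (n*sqrt(n))/2 = n**(3/2)/2)
F(L) = -79/L
D(h, m) = 64 + h (D(h, m) = 2*4*(4 + 4) + h = 2*4*8 + h = 64 + h)
F(-23) + D(j(15), 206) = -79/(-23) + (64 + 15**(3/2)/2) = -79*(-1/23) + (64 + (15*sqrt(15))/2) = 79/23 + (64 + 15*sqrt(15)/2) = 1551/23 + 15*sqrt(15)/2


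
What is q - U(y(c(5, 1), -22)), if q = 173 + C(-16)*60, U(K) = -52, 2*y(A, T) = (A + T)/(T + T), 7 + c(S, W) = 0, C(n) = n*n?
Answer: 15585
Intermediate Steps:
C(n) = n²
c(S, W) = -7 (c(S, W) = -7 + 0 = -7)
y(A, T) = (A + T)/(4*T) (y(A, T) = ((A + T)/(T + T))/2 = ((A + T)/((2*T)))/2 = ((A + T)*(1/(2*T)))/2 = ((A + T)/(2*T))/2 = (A + T)/(4*T))
q = 15533 (q = 173 + (-16)²*60 = 173 + 256*60 = 173 + 15360 = 15533)
q - U(y(c(5, 1), -22)) = 15533 - 1*(-52) = 15533 + 52 = 15585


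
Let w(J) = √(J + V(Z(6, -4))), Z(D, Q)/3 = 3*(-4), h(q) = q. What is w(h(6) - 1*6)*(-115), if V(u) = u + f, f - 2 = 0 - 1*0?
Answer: -115*I*√34 ≈ -670.56*I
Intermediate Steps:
f = 2 (f = 2 + (0 - 1*0) = 2 + (0 + 0) = 2 + 0 = 2)
Z(D, Q) = -36 (Z(D, Q) = 3*(3*(-4)) = 3*(-12) = -36)
V(u) = 2 + u (V(u) = u + 2 = 2 + u)
w(J) = √(-34 + J) (w(J) = √(J + (2 - 36)) = √(J - 34) = √(-34 + J))
w(h(6) - 1*6)*(-115) = √(-34 + (6 - 1*6))*(-115) = √(-34 + (6 - 6))*(-115) = √(-34 + 0)*(-115) = √(-34)*(-115) = (I*√34)*(-115) = -115*I*√34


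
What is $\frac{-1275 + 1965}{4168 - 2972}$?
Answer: $\frac{15}{26} \approx 0.57692$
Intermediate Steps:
$\frac{-1275 + 1965}{4168 - 2972} = \frac{690}{1196} = 690 \cdot \frac{1}{1196} = \frac{15}{26}$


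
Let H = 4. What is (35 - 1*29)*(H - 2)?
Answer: 12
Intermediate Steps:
(35 - 1*29)*(H - 2) = (35 - 1*29)*(4 - 2) = (35 - 29)*2 = 6*2 = 12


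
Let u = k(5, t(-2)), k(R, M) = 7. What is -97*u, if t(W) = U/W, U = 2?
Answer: -679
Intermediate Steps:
t(W) = 2/W
u = 7
-97*u = -97*7 = -679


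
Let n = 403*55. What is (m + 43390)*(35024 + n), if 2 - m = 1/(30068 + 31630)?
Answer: 51035456260745/20566 ≈ 2.4815e+9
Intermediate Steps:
m = 123395/61698 (m = 2 - 1/(30068 + 31630) = 2 - 1/61698 = 123395/61698 ≈ 2.0000)
n = 22165
(m + 43390)*(35024 + n) = (123395/61698 + 43390)*(35024 + 22165) = (2677199615/61698)*57189 = 51035456260745/20566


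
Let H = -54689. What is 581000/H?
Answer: -581000/54689 ≈ -10.624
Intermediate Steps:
581000/H = 581000/(-54689) = 581000*(-1/54689) = -581000/54689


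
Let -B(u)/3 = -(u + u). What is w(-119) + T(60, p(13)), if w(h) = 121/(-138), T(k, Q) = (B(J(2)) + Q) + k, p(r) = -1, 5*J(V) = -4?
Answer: 36793/690 ≈ 53.323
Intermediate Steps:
J(V) = -⅘ (J(V) = (⅕)*(-4) = -⅘)
B(u) = 6*u (B(u) = -(-3)*(u + u) = -(-3)*2*u = -(-6)*u = 6*u)
T(k, Q) = -24/5 + Q + k (T(k, Q) = (6*(-⅘) + Q) + k = (-24/5 + Q) + k = -24/5 + Q + k)
w(h) = -121/138 (w(h) = 121*(-1/138) = -121/138)
w(-119) + T(60, p(13)) = -121/138 + (-24/5 - 1 + 60) = -121/138 + 271/5 = 36793/690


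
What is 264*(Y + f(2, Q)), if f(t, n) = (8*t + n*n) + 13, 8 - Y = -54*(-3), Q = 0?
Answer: -33000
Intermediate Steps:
Y = -154 (Y = 8 - (-54)*(-3) = 8 - 1*162 = 8 - 162 = -154)
f(t, n) = 13 + n**2 + 8*t (f(t, n) = (8*t + n**2) + 13 = (n**2 + 8*t) + 13 = 13 + n**2 + 8*t)
264*(Y + f(2, Q)) = 264*(-154 + (13 + 0**2 + 8*2)) = 264*(-154 + (13 + 0 + 16)) = 264*(-154 + 29) = 264*(-125) = -33000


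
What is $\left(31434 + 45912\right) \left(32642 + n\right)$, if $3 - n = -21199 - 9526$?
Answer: $4901416020$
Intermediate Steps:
$n = 30728$ ($n = 3 - \left(-21199 - 9526\right) = 3 - -30725 = 3 + 30725 = 30728$)
$\left(31434 + 45912\right) \left(32642 + n\right) = \left(31434 + 45912\right) \left(32642 + 30728\right) = 77346 \cdot 63370 = 4901416020$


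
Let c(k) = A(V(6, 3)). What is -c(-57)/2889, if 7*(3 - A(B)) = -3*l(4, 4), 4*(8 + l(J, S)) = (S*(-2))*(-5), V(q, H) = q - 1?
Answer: -1/749 ≈ -0.0013351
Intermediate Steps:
V(q, H) = -1 + q
l(J, S) = -8 + 5*S/2 (l(J, S) = -8 + ((S*(-2))*(-5))/4 = -8 + (-2*S*(-5))/4 = -8 + (10*S)/4 = -8 + 5*S/2)
A(B) = 27/7 (A(B) = 3 - (-3)*(-8 + (5/2)*4)/7 = 3 - (-3)*(-8 + 10)/7 = 3 - (-3)*2/7 = 3 - 1/7*(-6) = 3 + 6/7 = 27/7)
c(k) = 27/7
-c(-57)/2889 = -27/(7*2889) = -1*1/749 = -1/749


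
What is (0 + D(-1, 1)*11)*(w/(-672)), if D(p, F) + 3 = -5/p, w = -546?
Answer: 143/8 ≈ 17.875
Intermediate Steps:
D(p, F) = -3 - 5/p
(0 + D(-1, 1)*11)*(w/(-672)) = (0 + (-3 - 5/(-1))*11)*(-546/(-672)) = (0 + (-3 - 5*(-1))*11)*(-546*(-1/672)) = (0 + (-3 + 5)*11)*(13/16) = (0 + 2*11)*(13/16) = (0 + 22)*(13/16) = 22*(13/16) = 143/8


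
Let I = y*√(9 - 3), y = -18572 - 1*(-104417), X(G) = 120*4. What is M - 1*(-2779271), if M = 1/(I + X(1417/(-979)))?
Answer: 4096270599823859/1473865125 + 5723*√6/2947730250 ≈ 2.7793e+6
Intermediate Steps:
X(G) = 480
y = 85845 (y = -18572 + 104417 = 85845)
I = 85845*√6 (I = 85845*√(9 - 3) = 85845*√6 ≈ 2.1028e+5)
M = 1/(480 + 85845*√6) (M = 1/(85845*√6 + 480) = 1/(480 + 85845*√6) ≈ 4.7448e-6)
M - 1*(-2779271) = (-16/1473865125 + 5723*√6/2947730250) - 1*(-2779271) = (-16/1473865125 + 5723*√6/2947730250) + 2779271 = 4096270599823859/1473865125 + 5723*√6/2947730250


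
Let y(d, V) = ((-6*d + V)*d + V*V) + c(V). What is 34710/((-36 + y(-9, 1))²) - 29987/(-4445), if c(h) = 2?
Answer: 1419030293/206532480 ≈ 6.8707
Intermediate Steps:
y(d, V) = 2 + V² + d*(V - 6*d) (y(d, V) = ((-6*d + V)*d + V*V) + 2 = ((V - 6*d)*d + V²) + 2 = (d*(V - 6*d) + V²) + 2 = (V² + d*(V - 6*d)) + 2 = 2 + V² + d*(V - 6*d))
34710/((-36 + y(-9, 1))²) - 29987/(-4445) = 34710/((-36 + (2 + 1² - 6*(-9)² + 1*(-9)))²) - 29987/(-4445) = 34710/((-36 + (2 + 1 - 6*81 - 9))²) - 29987*(-1/4445) = 34710/((-36 + (2 + 1 - 486 - 9))²) + 29987/4445 = 34710/((-36 - 492)²) + 29987/4445 = 34710/((-528)²) + 29987/4445 = 34710/278784 + 29987/4445 = 34710*(1/278784) + 29987/4445 = 5785/46464 + 29987/4445 = 1419030293/206532480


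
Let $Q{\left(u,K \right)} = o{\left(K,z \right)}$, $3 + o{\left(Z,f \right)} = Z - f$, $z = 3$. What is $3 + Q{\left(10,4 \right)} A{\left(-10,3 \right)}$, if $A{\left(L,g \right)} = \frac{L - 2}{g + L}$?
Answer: $- \frac{3}{7} \approx -0.42857$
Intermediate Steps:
$A{\left(L,g \right)} = \frac{-2 + L}{L + g}$
$o{\left(Z,f \right)} = -3 + Z - f$ ($o{\left(Z,f \right)} = -3 + \left(Z - f\right) = -3 + Z - f$)
$Q{\left(u,K \right)} = -6 + K$ ($Q{\left(u,K \right)} = -3 + K - 3 = -6 + K$)
$3 + Q{\left(10,4 \right)} A{\left(-10,3 \right)} = 3 + \left(-6 + 4\right) \frac{-2 - 10}{-10 + 3} = 3 - 2 \frac{1}{-7} \left(-12\right) = 3 - 2 \left(\left(- \frac{1}{7}\right) \left(-12\right)\right) = 3 - \frac{24}{7} = - \frac{3}{7}$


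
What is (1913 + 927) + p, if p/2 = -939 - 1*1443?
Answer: -1924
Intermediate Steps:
p = -4764 (p = 2*(-939 - 1*1443) = 2*(-939 - 1443) = 2*(-2382) = -4764)
(1913 + 927) + p = (1913 + 927) - 4764 = 2840 - 4764 = -1924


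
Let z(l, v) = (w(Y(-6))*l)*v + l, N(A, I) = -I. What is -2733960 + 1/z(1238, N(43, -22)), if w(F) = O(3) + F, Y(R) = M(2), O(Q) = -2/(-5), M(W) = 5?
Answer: -2027400845515/741562 ≈ -2.7340e+6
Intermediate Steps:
O(Q) = ⅖ (O(Q) = -2*(-⅕) = ⅖)
Y(R) = 5
w(F) = ⅖ + F
z(l, v) = l + 27*l*v/5 (z(l, v) = ((⅖ + 5)*l)*v + l = (27*l/5)*v + l = 27*l*v/5 + l = l + 27*l*v/5)
-2733960 + 1/z(1238, N(43, -22)) = -2733960 + 1/((⅕)*1238*(5 + 27*(-1*(-22)))) = -2733960 + 1/((⅕)*1238*(5 + 27*22)) = -2733960 + 1/((⅕)*1238*(5 + 594)) = -2733960 + 1/((⅕)*1238*599) = -2733960 + 1/(741562/5) = -2733960 + 5/741562 = -2027400845515/741562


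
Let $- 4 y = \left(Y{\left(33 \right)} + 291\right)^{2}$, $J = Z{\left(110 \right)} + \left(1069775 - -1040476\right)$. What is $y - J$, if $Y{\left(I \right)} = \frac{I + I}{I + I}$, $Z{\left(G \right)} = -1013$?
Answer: $-2130554$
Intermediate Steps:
$Y{\left(I \right)} = 1$ ($Y{\left(I \right)} = \frac{2 I}{2 I} = 2 I \frac{1}{2 I} = 1$)
$J = 2109238$ ($J = -1013 + \left(1069775 - -1040476\right) = -1013 + \left(1069775 + 1040476\right) = -1013 + 2110251 = 2109238$)
$y = -21316$ ($y = - \frac{\left(1 + 291\right)^{2}}{4} = - \frac{292^{2}}{4} = \left(- \frac{1}{4}\right) 85264 = -21316$)
$y - J = -21316 - 2109238 = -2130554$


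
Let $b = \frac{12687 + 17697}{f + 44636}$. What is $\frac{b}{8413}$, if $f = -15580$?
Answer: $\frac{1899}{15278008} \approx 0.0001243$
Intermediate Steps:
$b = \frac{1899}{1816}$ ($b = \frac{12687 + 17697}{-15580 + 44636} = \frac{30384}{29056} = 30384 \cdot \frac{1}{29056} = \frac{1899}{1816} \approx 1.0457$)
$\frac{b}{8413} = \frac{1899}{1816 \cdot 8413} = \frac{1899}{1816} \cdot \frac{1}{8413} = \frac{1899}{15278008}$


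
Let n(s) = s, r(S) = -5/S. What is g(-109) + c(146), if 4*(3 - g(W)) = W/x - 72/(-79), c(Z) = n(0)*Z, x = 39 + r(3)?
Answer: 123945/35392 ≈ 3.5021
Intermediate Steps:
x = 112/3 (x = 39 - 5/3 = 112/3 ≈ 37.333)
c(Z) = 0 (c(Z) = 0*Z = 0)
g(W) = 219/79 - 3*W/448 (g(W) = 3 - (W/(112/3) - 72/(-79))/4 = 3 - (W*(3/112) - 72*(-1/79))/4 = 3 - (3*W/112 + 72/79)/4 = 3 - (72/79 + 3*W/112)/4 = 3 + (-18/79 - 3*W/448) = 219/79 - 3*W/448)
g(-109) + c(146) = (219/79 - 3/448*(-109)) + 0 = (219/79 + 327/448) + 0 = 123945/35392 + 0 = 123945/35392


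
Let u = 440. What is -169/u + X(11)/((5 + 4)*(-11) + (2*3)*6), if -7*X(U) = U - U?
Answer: -169/440 ≈ -0.38409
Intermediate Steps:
X(U) = 0 (X(U) = -(U - U)/7 = -1/7*0 = 0)
-169/u + X(11)/((5 + 4)*(-11) + (2*3)*6) = -169/440 + 0/((5 + 4)*(-11) + (2*3)*6) = -169*1/440 + 0/(9*(-11) + 6*6) = -169/440 + 0/(-99 + 36) = -169/440 + 0/(-63) = -169/440 + 0*(-1/63) = -169/440 + 0 = -169/440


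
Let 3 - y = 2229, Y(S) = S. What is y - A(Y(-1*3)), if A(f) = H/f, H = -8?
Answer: -6686/3 ≈ -2228.7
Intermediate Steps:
y = -2226 (y = 3 - 1*2229 = 3 - 2229 = -2226)
A(f) = -8/f
y - A(Y(-1*3)) = -2226 - (-8)/((-1*3)) = -2226 - (-8)/(-3) = -2226 - (-8)*(-1)/3 = -2226 - 1*8/3 = -2226 - 8/3 = -6686/3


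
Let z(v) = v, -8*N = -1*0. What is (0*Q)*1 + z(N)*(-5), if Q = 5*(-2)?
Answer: 0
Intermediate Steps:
N = 0 (N = -(-1)*0/8 = -⅛*0 = 0)
Q = -10
(0*Q)*1 + z(N)*(-5) = (0*(-10))*1 + 0*(-5) = 0*1 + 0 = 0 + 0 = 0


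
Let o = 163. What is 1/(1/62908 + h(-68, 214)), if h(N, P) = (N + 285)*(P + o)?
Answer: 62908/5146440573 ≈ 1.2224e-5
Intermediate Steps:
h(N, P) = (163 + P)*(285 + N) (h(N, P) = (N + 285)*(P + 163) = (285 + N)*(163 + P) = (163 + P)*(285 + N))
1/(1/62908 + h(-68, 214)) = 1/(1/62908 + (46455 + 163*(-68) + 285*214 - 68*214)) = 1/(1/62908 + (46455 - 11084 + 60990 - 14552)) = 1/(1/62908 + 81809) = 1/(5146440573/62908) = 62908/5146440573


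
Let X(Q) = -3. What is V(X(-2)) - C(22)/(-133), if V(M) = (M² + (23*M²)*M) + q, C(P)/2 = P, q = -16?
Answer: -83480/133 ≈ -627.67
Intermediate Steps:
C(P) = 2*P
V(M) = -16 + M² + 23*M³ (V(M) = (M² + (23*M²)*M) - 16 = (M² + 23*M³) - 16 = -16 + M² + 23*M³)
V(X(-2)) - C(22)/(-133) = (-16 + (-3)² + 23*(-3)³) - 2*22/(-133) = (-16 + 9 + 23*(-27)) - 44*(-1)/133 = (-16 + 9 - 621) - 1*(-44/133) = -628 + 44/133 = -83480/133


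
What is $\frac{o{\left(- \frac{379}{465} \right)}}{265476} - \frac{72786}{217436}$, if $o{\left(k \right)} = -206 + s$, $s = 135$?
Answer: $- \frac{4834593523}{14431009884} \approx -0.33501$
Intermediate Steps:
$o{\left(k \right)} = -71$ ($o{\left(k \right)} = -206 + 135 = -71$)
$\frac{o{\left(- \frac{379}{465} \right)}}{265476} - \frac{72786}{217436} = - \frac{71}{265476} - \frac{72786}{217436} = \left(-71\right) \frac{1}{265476} - \frac{36393}{108718} = - \frac{71}{265476} - \frac{36393}{108718} = - \frac{4834593523}{14431009884}$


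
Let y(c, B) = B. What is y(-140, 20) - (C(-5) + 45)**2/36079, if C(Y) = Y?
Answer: 719980/36079 ≈ 19.956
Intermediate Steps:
y(-140, 20) - (C(-5) + 45)**2/36079 = 20 - (-5 + 45)**2/36079 = 20 - 40**2/36079 = 20 - 1600/36079 = 719980/36079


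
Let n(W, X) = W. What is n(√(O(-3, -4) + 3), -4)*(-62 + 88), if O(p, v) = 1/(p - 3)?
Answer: 13*√102/3 ≈ 43.765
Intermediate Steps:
O(p, v) = 1/(-3 + p)
n(√(O(-3, -4) + 3), -4)*(-62 + 88) = √(1/(-3 - 3) + 3)*(-62 + 88) = √(1/(-6) + 3)*26 = √(-⅙ + 3)*26 = √(17/6)*26 = (√102/6)*26 = 13*√102/3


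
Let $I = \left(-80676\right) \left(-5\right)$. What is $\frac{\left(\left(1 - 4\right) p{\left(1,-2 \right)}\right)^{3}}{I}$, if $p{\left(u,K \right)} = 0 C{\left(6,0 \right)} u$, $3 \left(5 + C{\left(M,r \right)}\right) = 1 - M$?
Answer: $0$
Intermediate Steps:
$C{\left(M,r \right)} = - \frac{14}{3} - \frac{M}{3}$ ($C{\left(M,r \right)} = -5 + \frac{1 - M}{3} = -5 - \left(- \frac{1}{3} + \frac{M}{3}\right) = - \frac{14}{3} - \frac{M}{3}$)
$p{\left(u,K \right)} = 0$ ($p{\left(u,K \right)} = 0 \left(- \frac{14}{3} - 2\right) u = 0 \left(- \frac{20}{3}\right) u = 0 u = 0$)
$I = 403380$
$\frac{\left(\left(1 - 4\right) p{\left(1,-2 \right)}\right)^{3}}{I} = \frac{\left(\left(1 - 4\right) 0\right)^{3}}{403380} = \left(\left(-3\right) 0\right)^{3} \cdot \frac{1}{403380} = 0^{3} \cdot \frac{1}{403380} = 0 \cdot \frac{1}{403380} = 0$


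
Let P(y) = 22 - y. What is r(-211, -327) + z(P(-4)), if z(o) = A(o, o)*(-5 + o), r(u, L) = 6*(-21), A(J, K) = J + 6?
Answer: 546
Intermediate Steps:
A(J, K) = 6 + J
r(u, L) = -126
z(o) = (-5 + o)*(6 + o) (z(o) = (6 + o)*(-5 + o) = (-5 + o)*(6 + o))
r(-211, -327) + z(P(-4)) = -126 + (-5 + (22 - 1*(-4)))*(6 + (22 - 1*(-4))) = -126 + (-5 + (22 + 4))*(6 + (22 + 4)) = -126 + (-5 + 26)*(6 + 26) = -126 + 21*32 = -126 + 672 = 546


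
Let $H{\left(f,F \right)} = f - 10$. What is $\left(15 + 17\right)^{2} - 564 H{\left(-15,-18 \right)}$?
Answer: $15124$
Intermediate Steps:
$H{\left(f,F \right)} = -10 + f$
$\left(15 + 17\right)^{2} - 564 H{\left(-15,-18 \right)} = \left(15 + 17\right)^{2} - 564 \left(-10 - 15\right) = 32^{2} - -14100 = 1024 + 14100 = 15124$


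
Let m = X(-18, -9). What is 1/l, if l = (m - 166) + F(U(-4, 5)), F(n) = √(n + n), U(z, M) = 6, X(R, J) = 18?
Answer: -37/5473 - √3/10946 ≈ -0.0069187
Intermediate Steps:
m = 18
F(n) = √2*√n (F(n) = √(2*n) = √2*√n)
l = -148 + 2*√3 (l = (18 - 166) + √2*√6 = -148 + 2*√3 ≈ -144.54)
1/l = 1/(-148 + 2*√3)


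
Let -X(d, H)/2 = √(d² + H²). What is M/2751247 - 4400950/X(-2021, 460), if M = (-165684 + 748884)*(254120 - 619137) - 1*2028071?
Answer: -212879942471/2751247 + 2200475*√4296041/4296041 ≈ -76314.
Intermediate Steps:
M = -212879942471 (M = 583200*(-365017) - 2028071 = -212877914400 - 2028071 = -212879942471)
X(d, H) = -2*√(H² + d²) (X(d, H) = -2*√(d² + H²) = -2*√(H² + d²))
M/2751247 - 4400950/X(-2021, 460) = -212879942471/2751247 - 4400950*(-1/(2*√(460² + (-2021)²))) = -212879942471*1/2751247 - 4400950*(-1/(2*√(211600 + 4084441))) = -212879942471/2751247 - 4400950*(-√4296041/8592082) = -212879942471/2751247 - (-2200475)*√4296041/4296041 = -212879942471/2751247 + 2200475*√4296041/4296041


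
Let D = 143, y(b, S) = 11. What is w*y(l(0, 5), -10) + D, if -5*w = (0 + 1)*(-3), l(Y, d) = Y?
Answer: 748/5 ≈ 149.60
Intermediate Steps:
w = ⅗ (w = -(0 + 1)*(-3)/5 = -(-3)/5 = -⅕*(-3) = ⅗ ≈ 0.60000)
w*y(l(0, 5), -10) + D = (⅗)*11 + 143 = 33/5 + 143 = 748/5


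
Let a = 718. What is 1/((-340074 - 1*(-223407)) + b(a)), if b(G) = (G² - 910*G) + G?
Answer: -1/253805 ≈ -3.9400e-6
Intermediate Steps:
b(G) = G² - 909*G
1/((-340074 - 1*(-223407)) + b(a)) = 1/((-340074 - 1*(-223407)) + 718*(-909 + 718)) = 1/((-340074 + 223407) + 718*(-191)) = 1/(-116667 - 137138) = 1/(-253805) = -1/253805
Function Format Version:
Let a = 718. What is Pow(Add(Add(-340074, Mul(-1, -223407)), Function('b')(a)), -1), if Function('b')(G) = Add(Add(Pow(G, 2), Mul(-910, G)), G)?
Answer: Rational(-1, 253805) ≈ -3.9400e-6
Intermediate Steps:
Function('b')(G) = Add(Pow(G, 2), Mul(-909, G))
Pow(Add(Add(-340074, Mul(-1, -223407)), Function('b')(a)), -1) = Pow(Add(Add(-340074, Mul(-1, -223407)), Mul(718, Add(-909, 718))), -1) = Pow(Add(Add(-340074, 223407), Mul(718, -191)), -1) = Pow(Add(-116667, -137138), -1) = Pow(-253805, -1) = Rational(-1, 253805)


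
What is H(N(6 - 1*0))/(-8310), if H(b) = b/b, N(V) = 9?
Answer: -1/8310 ≈ -0.00012034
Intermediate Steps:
H(b) = 1
H(N(6 - 1*0))/(-8310) = 1/(-8310) = 1*(-1/8310) = -1/8310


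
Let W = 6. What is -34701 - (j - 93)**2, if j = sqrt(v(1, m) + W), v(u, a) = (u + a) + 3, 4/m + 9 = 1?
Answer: -86719/2 + 93*sqrt(38) ≈ -42786.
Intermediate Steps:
m = -1/2 (m = 4/(-9 + 1) = 4/(-8) = 4*(-1/8) = -1/2 ≈ -0.50000)
v(u, a) = 3 + a + u (v(u, a) = (a + u) + 3 = 3 + a + u)
j = sqrt(38)/2 (j = sqrt((3 - 1/2 + 1) + 6) = sqrt(7/2 + 6) = sqrt(19/2) = sqrt(38)/2 ≈ 3.0822)
-34701 - (j - 93)**2 = -34701 - (sqrt(38)/2 - 93)**2 = -34701 - (-93 + sqrt(38)/2)**2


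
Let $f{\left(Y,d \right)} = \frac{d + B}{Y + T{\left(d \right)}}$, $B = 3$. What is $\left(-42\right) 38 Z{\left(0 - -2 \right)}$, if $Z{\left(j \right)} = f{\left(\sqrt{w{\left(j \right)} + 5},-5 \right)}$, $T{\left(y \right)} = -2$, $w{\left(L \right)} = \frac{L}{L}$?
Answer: $3192 + 1596 \sqrt{6} \approx 7101.4$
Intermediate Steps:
$w{\left(L \right)} = 1$
$f{\left(Y,d \right)} = \frac{3 + d}{-2 + Y}$ ($f{\left(Y,d \right)} = \frac{d + 3}{Y - 2} = \frac{3 + d}{-2 + Y}$)
$Z{\left(j \right)} = - \frac{2}{-2 + \sqrt{6}}$ ($Z{\left(j \right)} = \frac{3 - 5}{-2 + \sqrt{1 + 5}} = \frac{1}{-2 + \sqrt{6}} \left(-2\right) = - \frac{2}{-2 + \sqrt{6}}$)
$\left(-42\right) 38 Z{\left(0 - -2 \right)} = \left(-42\right) 38 \left(-2 - \sqrt{6}\right) = - 1596 \left(-2 - \sqrt{6}\right) = 3192 + 1596 \sqrt{6}$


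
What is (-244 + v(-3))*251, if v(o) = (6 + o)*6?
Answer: -56726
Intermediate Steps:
v(o) = 36 + 6*o
(-244 + v(-3))*251 = (-244 + (36 + 6*(-3)))*251 = (-244 + (36 - 18))*251 = (-244 + 18)*251 = -226*251 = -56726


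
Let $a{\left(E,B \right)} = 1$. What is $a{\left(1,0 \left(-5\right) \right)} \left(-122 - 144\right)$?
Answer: $-266$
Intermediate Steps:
$a{\left(1,0 \left(-5\right) \right)} \left(-122 - 144\right) = 1 \left(-122 - 144\right) = 1 \left(-266\right) = -266$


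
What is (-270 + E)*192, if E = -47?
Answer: -60864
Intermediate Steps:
(-270 + E)*192 = (-270 - 47)*192 = -317*192 = -60864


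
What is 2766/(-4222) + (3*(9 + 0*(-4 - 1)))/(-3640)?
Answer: -5091117/7684040 ≈ -0.66256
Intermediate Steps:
2766/(-4222) + (3*(9 + 0*(-4 - 1)))/(-3640) = 2766*(-1/4222) + (3*(9 + 0*(-5)))*(-1/3640) = -1383/2111 + (3*(9 + 0))*(-1/3640) = -1383/2111 + (3*9)*(-1/3640) = -1383/2111 + 27*(-1/3640) = -1383/2111 - 27/3640 = -5091117/7684040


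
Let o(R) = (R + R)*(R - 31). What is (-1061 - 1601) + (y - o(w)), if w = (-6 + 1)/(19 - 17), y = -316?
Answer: -6291/2 ≈ -3145.5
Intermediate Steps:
w = -5/2 ≈ -2.5000
o(R) = 2*R*(-31 + R) (o(R) = (2*R)*(-31 + R) = 2*R*(-31 + R))
(-1061 - 1601) + (y - o(w)) = (-1061 - 1601) + (-316 - 2*(-5)*(-31 - 5/2)/2) = -2662 + (-316 - 2*(-5)*(-67)/(2*2)) = -2662 + (-316 - 1*335/2) = -2662 + (-316 - 335/2) = -2662 - 967/2 = -6291/2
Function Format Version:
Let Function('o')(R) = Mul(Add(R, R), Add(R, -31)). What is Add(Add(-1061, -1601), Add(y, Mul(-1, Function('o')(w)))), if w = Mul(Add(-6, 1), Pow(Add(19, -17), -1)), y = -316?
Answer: Rational(-6291, 2) ≈ -3145.5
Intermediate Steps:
w = Rational(-5, 2) (w = Mul(-5, Pow(2, -1)) = Mul(-5, Rational(1, 2)) = Rational(-5, 2) ≈ -2.5000)
Function('o')(R) = Mul(2, R, Add(-31, R)) (Function('o')(R) = Mul(Mul(2, R), Add(-31, R)) = Mul(2, R, Add(-31, R)))
Add(Add(-1061, -1601), Add(y, Mul(-1, Function('o')(w)))) = Add(Add(-1061, -1601), Add(-316, Mul(-1, Mul(2, Rational(-5, 2), Add(-31, Rational(-5, 2)))))) = Add(-2662, Add(-316, Mul(-1, Mul(2, Rational(-5, 2), Rational(-67, 2))))) = Add(-2662, Add(-316, Mul(-1, Rational(335, 2)))) = Add(-2662, Add(-316, Rational(-335, 2))) = Add(-2662, Rational(-967, 2)) = Rational(-6291, 2)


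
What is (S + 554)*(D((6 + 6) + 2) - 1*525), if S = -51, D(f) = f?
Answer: -257033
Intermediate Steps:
(S + 554)*(D((6 + 6) + 2) - 1*525) = (-51 + 554)*(((6 + 6) + 2) - 1*525) = 503*((12 + 2) - 525) = 503*(14 - 525) = 503*(-511) = -257033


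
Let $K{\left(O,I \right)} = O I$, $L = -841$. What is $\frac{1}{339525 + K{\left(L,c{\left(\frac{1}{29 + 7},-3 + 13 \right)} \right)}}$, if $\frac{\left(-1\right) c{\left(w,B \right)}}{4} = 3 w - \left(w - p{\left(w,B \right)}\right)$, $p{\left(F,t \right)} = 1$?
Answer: $\frac{9}{3087683} \approx 2.9148 \cdot 10^{-6}$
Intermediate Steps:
$c{\left(w,B \right)} = -4 - 8 w$ ($c{\left(w,B \right)} = - 4 \left(3 w - \left(-1 + w\right)\right) = - 4 \left(1 + 2 w\right) = -4 - 8 w$)
$K{\left(O,I \right)} = I O$
$\frac{1}{339525 + K{\left(L,c{\left(\frac{1}{29 + 7},-3 + 13 \right)} \right)}} = \frac{1}{339525 + \left(-4 - \frac{8}{29 + 7}\right) \left(-841\right)} = \frac{1}{339525 + \left(-4 - \frac{8}{36}\right) \left(-841\right)} = \frac{1}{339525 + \left(-4 - \frac{2}{9}\right) \left(-841\right)} = \frac{1}{339525 - - \frac{31958}{9}} = \frac{1}{339525 + \frac{31958}{9}} = \frac{1}{\frac{3087683}{9}} = \frac{9}{3087683}$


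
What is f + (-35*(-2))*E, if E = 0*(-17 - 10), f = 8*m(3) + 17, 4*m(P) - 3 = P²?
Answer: 41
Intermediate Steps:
m(P) = ¾ + P²/4
f = 41 (f = 8*(¾ + (¼)*3²) + 17 = 8*(¾ + (¼)*9) + 17 = 8*(¾ + 9/4) + 17 = 8*3 + 17 = 24 + 17 = 41)
E = 0 (E = 0*(-27) = 0)
f + (-35*(-2))*E = 41 - 35*(-2)*0 = 41 + 70*0 = 41 + 0 = 41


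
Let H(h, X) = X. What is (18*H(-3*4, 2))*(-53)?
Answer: -1908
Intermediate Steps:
(18*H(-3*4, 2))*(-53) = (18*2)*(-53) = 36*(-53) = -1908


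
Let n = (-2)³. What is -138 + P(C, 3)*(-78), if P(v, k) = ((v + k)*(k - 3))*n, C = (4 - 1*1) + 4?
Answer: -138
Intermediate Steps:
n = -8
C = 7 (C = (4 - 1) + 4 = 3 + 4 = 7)
P(v, k) = -8*(-3 + k)*(k + v) (P(v, k) = ((v + k)*(k - 3))*(-8) = ((k + v)*(-3 + k))*(-8) = ((-3 + k)*(k + v))*(-8) = -8*(-3 + k)*(k + v))
-138 + P(C, 3)*(-78) = -138 + (-8*3² + 24*3 + 24*7 - 8*3*7)*(-78) = -138 + (-8*9 + 72 + 168 - 168)*(-78) = -138 + (-72 + 72 + 168 - 168)*(-78) = -138 + 0*(-78) = -138 + 0 = -138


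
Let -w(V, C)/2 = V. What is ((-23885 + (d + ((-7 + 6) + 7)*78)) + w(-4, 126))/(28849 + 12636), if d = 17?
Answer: -23392/41485 ≈ -0.56387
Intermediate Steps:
w(V, C) = -2*V
((-23885 + (d + ((-7 + 6) + 7)*78)) + w(-4, 126))/(28849 + 12636) = ((-23885 + (17 + ((-7 + 6) + 7)*78)) - 2*(-4))/(28849 + 12636) = ((-23885 + (17 + (-1 + 7)*78)) + 8)/41485 = ((-23885 + (17 + 6*78)) + 8)*(1/41485) = ((-23885 + (17 + 468)) + 8)*(1/41485) = ((-23885 + 485) + 8)*(1/41485) = (-23400 + 8)*(1/41485) = -23392*1/41485 = -23392/41485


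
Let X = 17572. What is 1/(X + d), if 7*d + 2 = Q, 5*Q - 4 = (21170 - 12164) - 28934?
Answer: 35/595086 ≈ 5.8815e-5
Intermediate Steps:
Q = -19924/5 (Q = ⅘ + ((21170 - 12164) - 28934)/5 = ⅘ + (9006 - 28934)/5 = ⅘ + (⅕)*(-19928) = ⅘ - 19928/5 = -19924/5 ≈ -3984.8)
d = -19934/35 (d = -2/7 + (⅐)*(-19924/5) = -2/7 - 19924/35 = -19934/35 ≈ -569.54)
1/(X + d) = 1/(17572 - 19934/35) = 1/(595086/35) = 35/595086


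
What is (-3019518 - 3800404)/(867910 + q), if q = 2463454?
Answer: -3409961/1665682 ≈ -2.0472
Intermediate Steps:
(-3019518 - 3800404)/(867910 + q) = (-3019518 - 3800404)/(867910 + 2463454) = -6819922/3331364 = -6819922*1/3331364 = -3409961/1665682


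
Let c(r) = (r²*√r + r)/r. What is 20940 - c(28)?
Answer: 20939 - 56*√7 ≈ 20791.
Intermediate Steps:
c(r) = (r + r^(5/2))/r (c(r) = (r^(5/2) + r)/r = (r + r^(5/2))/r)
20940 - c(28) = 20940 - (1 + 28^(3/2)) = 20940 - (1 + 56*√7) = 20940 + (-1 - 56*√7) = 20939 - 56*√7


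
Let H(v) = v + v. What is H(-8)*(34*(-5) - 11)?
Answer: 2896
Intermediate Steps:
H(v) = 2*v
H(-8)*(34*(-5) - 11) = (2*(-8))*(34*(-5) - 11) = -16*(-170 - 11) = -16*(-181) = 2896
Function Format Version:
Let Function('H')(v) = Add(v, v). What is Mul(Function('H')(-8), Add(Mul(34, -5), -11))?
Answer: 2896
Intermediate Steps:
Function('H')(v) = Mul(2, v)
Mul(Function('H')(-8), Add(Mul(34, -5), -11)) = Mul(Mul(2, -8), Add(Mul(34, -5), -11)) = Mul(-16, Add(-170, -11)) = Mul(-16, -181) = 2896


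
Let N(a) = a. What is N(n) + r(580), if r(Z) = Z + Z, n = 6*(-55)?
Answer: 830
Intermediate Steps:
n = -330
r(Z) = 2*Z
N(n) + r(580) = -330 + 2*580 = -330 + 1160 = 830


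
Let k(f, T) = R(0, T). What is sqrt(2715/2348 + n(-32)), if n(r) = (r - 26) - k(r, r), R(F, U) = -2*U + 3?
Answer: I*sqrt(170690795)/1174 ≈ 11.129*I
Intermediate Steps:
R(F, U) = 3 - 2*U
k(f, T) = 3 - 2*T
n(r) = -29 + 3*r (n(r) = (r - 26) - (3 - 2*r) = (-26 + r) + (-3 + 2*r) = -29 + 3*r)
sqrt(2715/2348 + n(-32)) = sqrt(2715/2348 + (-29 + 3*(-32))) = sqrt(2715*(1/2348) + (-29 - 96)) = sqrt(2715/2348 - 125) = sqrt(-290785/2348) = I*sqrt(170690795)/1174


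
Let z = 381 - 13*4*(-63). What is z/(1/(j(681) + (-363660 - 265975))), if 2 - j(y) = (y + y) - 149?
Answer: -2307003822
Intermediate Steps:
j(y) = 151 - 2*y (j(y) = 2 - ((y + y) - 149) = 2 - (2*y - 149) = 2 - (-149 + 2*y) = 2 + (149 - 2*y) = 151 - 2*y)
z = 3657 (z = 381 - 52*(-63) = 381 + 3276 = 3657)
z/(1/(j(681) + (-363660 - 265975))) = 3657/(1/((151 - 2*681) + (-363660 - 265975))) = 3657/(1/((151 - 1362) - 629635)) = 3657/(1/(-1211 - 629635)) = 3657/(1/(-630846)) = 3657/(-1/630846) = 3657*(-630846) = -2307003822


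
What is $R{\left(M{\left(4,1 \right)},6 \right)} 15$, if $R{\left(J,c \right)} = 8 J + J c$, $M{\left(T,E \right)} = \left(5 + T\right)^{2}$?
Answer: $17010$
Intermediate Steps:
$R{\left(M{\left(4,1 \right)},6 \right)} 15 = \left(5 + 4\right)^{2} \left(8 + 6\right) 15 = 9^{2} \cdot 14 \cdot 15 = 81 \cdot 14 \cdot 15 = 1134 \cdot 15 = 17010$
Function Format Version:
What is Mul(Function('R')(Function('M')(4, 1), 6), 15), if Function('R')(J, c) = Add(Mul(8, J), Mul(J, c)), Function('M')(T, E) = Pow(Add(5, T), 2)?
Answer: 17010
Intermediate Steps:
Mul(Function('R')(Function('M')(4, 1), 6), 15) = Mul(Mul(Pow(Add(5, 4), 2), Add(8, 6)), 15) = Mul(Mul(Pow(9, 2), 14), 15) = Mul(Mul(81, 14), 15) = Mul(1134, 15) = 17010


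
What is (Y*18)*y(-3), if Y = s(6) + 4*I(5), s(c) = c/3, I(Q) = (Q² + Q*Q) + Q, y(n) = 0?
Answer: 0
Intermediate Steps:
I(Q) = Q + 2*Q² (I(Q) = (Q² + Q²) + Q = 2*Q² + Q = Q + 2*Q²)
s(c) = c/3 (s(c) = c*(⅓) = c/3)
Y = 222 (Y = (⅓)*6 + 4*(5*(1 + 2*5)) = 2 + 4*(5*(1 + 10)) = 2 + 4*(5*11) = 2 + 4*55 = 2 + 220 = 222)
(Y*18)*y(-3) = (222*18)*0 = 3996*0 = 0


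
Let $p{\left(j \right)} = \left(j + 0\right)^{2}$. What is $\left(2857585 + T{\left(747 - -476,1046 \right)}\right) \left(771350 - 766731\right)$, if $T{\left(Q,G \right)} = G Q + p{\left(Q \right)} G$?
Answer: $7245683852363$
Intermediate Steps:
$p{\left(j \right)} = j^{2}$
$T{\left(Q,G \right)} = G Q + G Q^{2}$ ($T{\left(Q,G \right)} = G Q + Q^{2} G = G Q + G Q^{2}$)
$\left(2857585 + T{\left(747 - -476,1046 \right)}\right) \left(771350 - 766731\right) = \left(2857585 + 1046 \left(747 - -476\right) \left(1 + \left(747 - -476\right)\right)\right) \left(771350 - 766731\right) = \left(2857585 + 1046 \left(747 + 476\right) \left(1 + \left(747 + 476\right)\right)\right) 4619 = \left(2857585 + 1046 \cdot 1223 \left(1 + 1223\right)\right) 4619 = \left(2857585 + 1046 \cdot 1223 \cdot 1224\right) 4619 = \left(2857585 + 1565811792\right) 4619 = 1568669377 \cdot 4619 = 7245683852363$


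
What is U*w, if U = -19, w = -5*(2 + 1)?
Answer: 285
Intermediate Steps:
w = -15 (w = -5*3 = -15)
U*w = -19*(-15) = 285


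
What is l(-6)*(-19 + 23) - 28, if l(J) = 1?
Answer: -24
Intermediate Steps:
l(-6)*(-19 + 23) - 28 = 1*(-19 + 23) - 28 = 1*4 - 28 = 4 - 28 = -24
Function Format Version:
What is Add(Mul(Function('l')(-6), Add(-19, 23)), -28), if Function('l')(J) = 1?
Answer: -24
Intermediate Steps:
Add(Mul(Function('l')(-6), Add(-19, 23)), -28) = Add(Mul(1, Add(-19, 23)), -28) = Add(Mul(1, 4), -28) = Add(4, -28) = -24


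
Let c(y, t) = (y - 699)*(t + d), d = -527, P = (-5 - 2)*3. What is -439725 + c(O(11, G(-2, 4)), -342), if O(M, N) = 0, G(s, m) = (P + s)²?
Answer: 167706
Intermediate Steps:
P = -21 (P = -7*3 = -21)
G(s, m) = (-21 + s)²
c(y, t) = (-699 + y)*(-527 + t) (c(y, t) = (y - 699)*(t - 527) = (-699 + y)*(-527 + t))
-439725 + c(O(11, G(-2, 4)), -342) = -439725 + (368373 - 699*(-342) - 527*0 - 342*0) = -439725 + (368373 + 239058 + 0 + 0) = -439725 + 607431 = 167706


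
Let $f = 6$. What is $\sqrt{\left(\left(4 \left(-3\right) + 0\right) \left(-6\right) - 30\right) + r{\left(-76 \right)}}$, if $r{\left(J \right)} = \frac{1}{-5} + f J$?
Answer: $\frac{i \sqrt{10355}}{5} \approx 20.352 i$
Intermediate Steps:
$r{\left(J \right)} = - \frac{1}{5} + 6 J$ ($r{\left(J \right)} = \frac{1}{-5} + 6 J = - \frac{1}{5} + 6 J$)
$\sqrt{\left(\left(4 \left(-3\right) + 0\right) \left(-6\right) - 30\right) + r{\left(-76 \right)}} = \sqrt{\left(\left(4 \left(-3\right) + 0\right) \left(-6\right) - 30\right) + \left(- \frac{1}{5} + 6 \left(-76\right)\right)} = \sqrt{\left(\left(-12 + 0\right) \left(-6\right) - 30\right) - \frac{2281}{5}} = \sqrt{\left(\left(-12\right) \left(-6\right) - 30\right) - \frac{2281}{5}} = \sqrt{\left(72 - 30\right) - \frac{2281}{5}} = \sqrt{42 - \frac{2281}{5}} = \sqrt{- \frac{2071}{5}} = \frac{i \sqrt{10355}}{5}$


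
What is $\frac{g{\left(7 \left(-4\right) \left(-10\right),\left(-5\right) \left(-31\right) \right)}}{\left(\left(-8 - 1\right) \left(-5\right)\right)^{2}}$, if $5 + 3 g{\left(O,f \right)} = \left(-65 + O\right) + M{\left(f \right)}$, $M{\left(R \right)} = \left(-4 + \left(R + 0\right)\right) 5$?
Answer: $\frac{193}{1215} \approx 0.15885$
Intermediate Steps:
$M{\left(R \right)} = -20 + 5 R$ ($M{\left(R \right)} = \left(-4 + R\right) 5 = -20 + 5 R$)
$g{\left(O,f \right)} = -30 + \frac{O}{3} + \frac{5 f}{3}$ ($g{\left(O,f \right)} = - \frac{5}{3} + \frac{\left(-65 + O\right) + \left(-20 + 5 f\right)}{3} = - \frac{5}{3} + \frac{-85 + O + 5 f}{3} = - \frac{5}{3} + \left(- \frac{85}{3} + \frac{O}{3} + \frac{5 f}{3}\right) = -30 + \frac{O}{3} + \frac{5 f}{3}$)
$\frac{g{\left(7 \left(-4\right) \left(-10\right),\left(-5\right) \left(-31\right) \right)}}{\left(\left(-8 - 1\right) \left(-5\right)\right)^{2}} = \frac{-30 + \frac{7 \left(-4\right) \left(-10\right)}{3} + \frac{5 \left(\left(-5\right) \left(-31\right)\right)}{3}}{\left(\left(-8 - 1\right) \left(-5\right)\right)^{2}} = \frac{-30 + \frac{\left(-28\right) \left(-10\right)}{3} + \frac{5}{3} \cdot 155}{\left(\left(-9\right) \left(-5\right)\right)^{2}} = \frac{-30 + \frac{1}{3} \cdot 280 + \frac{775}{3}}{45^{2}} = \frac{-30 + \frac{280}{3} + \frac{775}{3}}{2025} = \frac{965}{3} \cdot \frac{1}{2025} = \frac{193}{1215}$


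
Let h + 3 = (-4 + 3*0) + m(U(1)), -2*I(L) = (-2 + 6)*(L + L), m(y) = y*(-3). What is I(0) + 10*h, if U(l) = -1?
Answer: -40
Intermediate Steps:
m(y) = -3*y
I(L) = -4*L (I(L) = -(-2 + 6)*(L + L)/2 = -2*2*L = -4*L)
h = -4 (h = -3 + ((-4 + 3*0) - 3*(-1)) = -3 + ((-4 + 0) + 3) = -3 + (-4 + 3) = -3 - 1 = -4)
I(0) + 10*h = -4*0 + 10*(-4) = 0 - 40 = -40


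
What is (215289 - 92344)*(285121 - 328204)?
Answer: -5296839435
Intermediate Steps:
(215289 - 92344)*(285121 - 328204) = 122945*(-43083) = -5296839435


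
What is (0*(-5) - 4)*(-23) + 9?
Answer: 101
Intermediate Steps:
(0*(-5) - 4)*(-23) + 9 = (0 - 4)*(-23) + 9 = -4*(-23) + 9 = 92 + 9 = 101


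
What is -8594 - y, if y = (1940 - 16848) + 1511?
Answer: 4803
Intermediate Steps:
y = -13397 (y = -14908 + 1511 = -13397)
-8594 - y = -8594 - 1*(-13397) = -8594 + 13397 = 4803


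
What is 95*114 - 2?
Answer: 10828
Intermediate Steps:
95*114 - 2 = 10830 - 2 = 10828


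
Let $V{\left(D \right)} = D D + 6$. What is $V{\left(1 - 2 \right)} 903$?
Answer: $6321$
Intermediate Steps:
$V{\left(D \right)} = 6 + D^{2}$ ($V{\left(D \right)} = D^{2} + 6 = 6 + D^{2}$)
$V{\left(1 - 2 \right)} 903 = \left(6 + \left(1 - 2\right)^{2}\right) 903 = \left(6 + \left(-1\right)^{2}\right) 903 = \left(6 + 1\right) 903 = 7 \cdot 903 = 6321$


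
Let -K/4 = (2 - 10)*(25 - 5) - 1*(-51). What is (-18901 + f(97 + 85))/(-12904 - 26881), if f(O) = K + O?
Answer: 18283/39785 ≈ 0.45955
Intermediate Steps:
K = 436 (K = -4*((2 - 10)*(25 - 5) - 1*(-51)) = -4*(-8*20 + 51) = -4*(-160 + 51) = -4*(-109) = 436)
f(O) = 436 + O
(-18901 + f(97 + 85))/(-12904 - 26881) = (-18901 + (436 + (97 + 85)))/(-12904 - 26881) = (-18901 + (436 + 182))/(-39785) = (-18901 + 618)*(-1/39785) = -18283*(-1/39785) = 18283/39785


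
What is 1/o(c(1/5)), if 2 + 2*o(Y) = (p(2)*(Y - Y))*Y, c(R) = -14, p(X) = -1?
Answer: -1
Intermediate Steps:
o(Y) = -1 (o(Y) = -1 + ((-(Y - Y))*Y)/2 = -1 + ((-1*0)*Y)/2 = -1 + (0*Y)/2 = -1 + (½)*0 = -1 + 0 = -1)
1/o(c(1/5)) = 1/(-1) = -1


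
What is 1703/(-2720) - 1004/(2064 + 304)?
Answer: -105681/100640 ≈ -1.0501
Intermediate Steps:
1703/(-2720) - 1004/(2064 + 304) = 1703*(-1/2720) - 1004/2368 = -1703/2720 - 1004*1/2368 = -1703/2720 - 251/592 = -105681/100640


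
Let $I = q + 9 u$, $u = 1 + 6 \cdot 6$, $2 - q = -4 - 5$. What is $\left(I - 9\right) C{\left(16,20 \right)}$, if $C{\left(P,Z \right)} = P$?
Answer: $5360$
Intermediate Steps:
$q = 11$ ($q = 2 - \left(-4 - 5\right) = 2 - -9 = 2 + 9 = 11$)
$u = 37$ ($u = 1 + 36 = 37$)
$I = 344$ ($I = 11 + 9 \cdot 37 = 11 + 333 = 344$)
$\left(I - 9\right) C{\left(16,20 \right)} = \left(344 - 9\right) 16 = 335 \cdot 16 = 5360$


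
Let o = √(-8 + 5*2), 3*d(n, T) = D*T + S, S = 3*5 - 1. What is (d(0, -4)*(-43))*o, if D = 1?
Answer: -430*√2/3 ≈ -202.70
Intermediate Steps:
S = 14 (S = 15 - 1 = 14)
d(n, T) = 14/3 + T/3 (d(n, T) = (1*T + 14)/3 = (T + 14)/3 = (14 + T)/3 = 14/3 + T/3)
o = √2 (o = √(-8 + 10) = √2 ≈ 1.4142)
(d(0, -4)*(-43))*o = ((14/3 + (⅓)*(-4))*(-43))*√2 = ((14/3 - 4/3)*(-43))*√2 = ((10/3)*(-43))*√2 = -430*√2/3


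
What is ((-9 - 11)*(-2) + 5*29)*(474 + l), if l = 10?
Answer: 89540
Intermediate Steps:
((-9 - 11)*(-2) + 5*29)*(474 + l) = ((-9 - 11)*(-2) + 5*29)*(474 + 10) = (-20*(-2) + 145)*484 = (40 + 145)*484 = 185*484 = 89540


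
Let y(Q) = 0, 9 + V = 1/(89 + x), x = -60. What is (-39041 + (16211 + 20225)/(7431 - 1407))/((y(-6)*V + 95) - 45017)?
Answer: 58786637/67652532 ≈ 0.86895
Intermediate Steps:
V = -260/29 (V = -9 + 1/(89 - 60) = -9 + 1/29 = -260/29 ≈ -8.9655)
(-39041 + (16211 + 20225)/(7431 - 1407))/((y(-6)*V + 95) - 45017) = (-39041 + (16211 + 20225)/(7431 - 1407))/((0*(-260/29) + 95) - 45017) = (-39041 + 36436/6024)/((0 + 95) - 45017) = (-39041 + 36436*(1/6024))/(95 - 45017) = (-39041 + 9109/1506)/(-44922) = -58786637/1506*(-1/44922) = 58786637/67652532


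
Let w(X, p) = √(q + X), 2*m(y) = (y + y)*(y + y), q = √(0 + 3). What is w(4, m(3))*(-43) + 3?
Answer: 3 - 43*√(4 + √3) ≈ -99.949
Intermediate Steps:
q = √3 ≈ 1.7320
m(y) = 2*y² (m(y) = ((y + y)*(y + y))/2 = ((2*y)*(2*y))/2 = (4*y²)/2 = 2*y²)
w(X, p) = √(X + √3) (w(X, p) = √(√3 + X) = √(X + √3))
w(4, m(3))*(-43) + 3 = √(4 + √3)*(-43) + 3 = -43*√(4 + √3) + 3 = 3 - 43*√(4 + √3)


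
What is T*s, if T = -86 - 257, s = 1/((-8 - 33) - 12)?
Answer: 343/53 ≈ 6.4717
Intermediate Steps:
s = -1/53 (s = 1/(-41 - 12) = 1/(-53) = -1/53 ≈ -0.018868)
T = -343
T*s = -343*(-1/53) = 343/53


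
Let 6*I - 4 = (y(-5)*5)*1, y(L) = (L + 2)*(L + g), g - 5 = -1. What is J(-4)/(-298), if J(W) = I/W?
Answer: 19/7152 ≈ 0.0026566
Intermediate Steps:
g = 4 (g = 5 - 1 = 4)
y(L) = (2 + L)*(4 + L) (y(L) = (L + 2)*(L + 4) = (2 + L)*(4 + L))
I = 19/6 (I = 2/3 + (((8 + (-5)**2 + 6*(-5))*5)*1)/6 = 2/3 + (((8 + 25 - 30)*5)*1)/6 = 2/3 + ((3*5)*1)/6 = 2/3 + (15*1)/6 = 2/3 + (1/6)*15 = 2/3 + 5/2 = 19/6 ≈ 3.1667)
J(W) = 19/(6*W)
J(-4)/(-298) = ((19/6)/(-4))/(-298) = ((19/6)*(-1/4))*(-1/298) = -19/24*(-1/298) = 19/7152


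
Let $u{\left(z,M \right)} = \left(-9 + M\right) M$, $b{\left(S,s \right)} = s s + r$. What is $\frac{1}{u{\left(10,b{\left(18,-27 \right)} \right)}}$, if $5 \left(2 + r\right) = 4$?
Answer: $\frac{25}{13078566} \approx 1.9115 \cdot 10^{-6}$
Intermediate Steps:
$r = - \frac{6}{5}$ ($r = -2 + \frac{1}{5} \cdot 4 = -2 + \frac{4}{5} = - \frac{6}{5} \approx -1.2$)
$b{\left(S,s \right)} = - \frac{6}{5} + s^{2}$ ($b{\left(S,s \right)} = s s - \frac{6}{5} = s^{2} - \frac{6}{5} = - \frac{6}{5} + s^{2}$)
$u{\left(z,M \right)} = M \left(-9 + M\right)$
$\frac{1}{u{\left(10,b{\left(18,-27 \right)} \right)}} = \frac{1}{\left(- \frac{6}{5} + \left(-27\right)^{2}\right) \left(-9 - \left(\frac{6}{5} - \left(-27\right)^{2}\right)\right)} = \frac{1}{\left(- \frac{6}{5} + 729\right) \left(-9 + \left(- \frac{6}{5} + 729\right)\right)} = \frac{1}{\frac{3639}{5} \left(-9 + \frac{3639}{5}\right)} = \frac{1}{\frac{3639}{5} \cdot \frac{3594}{5}} = \frac{1}{\frac{13078566}{25}} = \frac{25}{13078566}$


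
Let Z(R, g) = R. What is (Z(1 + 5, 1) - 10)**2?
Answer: 16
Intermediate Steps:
(Z(1 + 5, 1) - 10)**2 = ((1 + 5) - 10)**2 = (6 - 10)**2 = (-4)**2 = 16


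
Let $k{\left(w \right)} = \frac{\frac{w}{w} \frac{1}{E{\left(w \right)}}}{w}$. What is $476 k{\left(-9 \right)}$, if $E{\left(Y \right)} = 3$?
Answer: $- \frac{476}{27} \approx -17.63$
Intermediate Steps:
$k{\left(w \right)} = \frac{1}{3 w}$ ($k{\left(w \right)} = \frac{\frac{w}{w} \frac{1}{3}}{w} = \frac{1 \cdot \frac{1}{3}}{w} = \frac{1}{3 w}$)
$476 k{\left(-9 \right)} = 476 \frac{1}{3 \left(-9\right)} = 476 \cdot \frac{1}{3} \left(- \frac{1}{9}\right) = 476 \left(- \frac{1}{27}\right) = - \frac{476}{27}$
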